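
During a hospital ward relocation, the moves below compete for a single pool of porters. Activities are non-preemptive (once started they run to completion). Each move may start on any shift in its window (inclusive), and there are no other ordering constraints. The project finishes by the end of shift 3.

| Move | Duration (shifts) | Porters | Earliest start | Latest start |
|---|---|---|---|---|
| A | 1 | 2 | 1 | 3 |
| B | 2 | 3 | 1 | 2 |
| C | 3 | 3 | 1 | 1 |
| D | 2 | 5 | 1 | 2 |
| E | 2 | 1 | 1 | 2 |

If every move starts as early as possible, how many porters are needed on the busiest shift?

Early-start schedule: A@1, B@1, C@1, D@1, E@1.
Load per shift: shift 1: 14, shift 2: 12, shift 3: 3.
Peak is 14.

14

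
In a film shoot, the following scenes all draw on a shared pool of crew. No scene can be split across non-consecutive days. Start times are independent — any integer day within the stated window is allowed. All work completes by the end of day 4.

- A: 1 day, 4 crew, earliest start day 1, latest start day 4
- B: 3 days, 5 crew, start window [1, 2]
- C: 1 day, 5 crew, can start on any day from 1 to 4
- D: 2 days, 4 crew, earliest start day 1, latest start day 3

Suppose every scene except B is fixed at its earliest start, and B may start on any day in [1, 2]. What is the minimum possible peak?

13

B@1: d1:18  d2:9  d3:5  d4:0 → peak 18
B@2: d1:13  d2:9  d3:5  d4:5 → peak 13
Best is B@2, peak 13.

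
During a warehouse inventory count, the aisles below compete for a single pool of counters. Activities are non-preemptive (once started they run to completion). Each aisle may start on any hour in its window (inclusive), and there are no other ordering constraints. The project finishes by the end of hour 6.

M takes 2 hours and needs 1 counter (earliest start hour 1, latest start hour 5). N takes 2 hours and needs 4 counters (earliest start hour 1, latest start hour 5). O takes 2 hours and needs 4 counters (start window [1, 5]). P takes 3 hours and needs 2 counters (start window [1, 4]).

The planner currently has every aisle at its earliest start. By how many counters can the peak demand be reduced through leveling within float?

5

Early-start peak: h1:11  h2:11  h3:2  h4:0  h5:0  h6:0 ⇒ 11.
Leveled (M@1, N@1, O@3, P@3): h1:5  h2:5  h3:6  h4:6  h5:2  h6:0 ⇒ 6.
Reduction 11 − 6 = 5.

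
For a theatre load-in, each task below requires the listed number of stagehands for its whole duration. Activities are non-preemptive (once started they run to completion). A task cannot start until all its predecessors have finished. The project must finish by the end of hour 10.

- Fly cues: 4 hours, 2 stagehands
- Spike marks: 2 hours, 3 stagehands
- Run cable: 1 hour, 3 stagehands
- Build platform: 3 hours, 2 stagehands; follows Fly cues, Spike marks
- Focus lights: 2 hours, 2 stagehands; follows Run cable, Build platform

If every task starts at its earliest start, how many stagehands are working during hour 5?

2

At early start, hour 5 has: Build platform.
Demand: 2 = 2.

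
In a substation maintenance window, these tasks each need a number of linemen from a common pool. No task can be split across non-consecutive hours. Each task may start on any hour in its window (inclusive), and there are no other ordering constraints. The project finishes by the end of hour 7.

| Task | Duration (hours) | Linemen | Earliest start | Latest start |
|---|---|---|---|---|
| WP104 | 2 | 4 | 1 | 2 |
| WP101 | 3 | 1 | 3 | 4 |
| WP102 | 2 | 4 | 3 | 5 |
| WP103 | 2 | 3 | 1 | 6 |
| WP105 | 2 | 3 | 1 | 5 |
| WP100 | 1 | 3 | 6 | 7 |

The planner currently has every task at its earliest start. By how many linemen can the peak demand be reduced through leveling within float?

Early-start peak: h1:10  h2:10  h3:5  h4:5  h5:1  h6:3  h7:0 ⇒ 10.
Leveled (WP104@1, WP101@3, WP102@3, WP103@6, WP105@5, WP100@7): h1:4  h2:4  h3:5  h4:5  h5:4  h6:6  h7:6 ⇒ 6.
Reduction 10 − 6 = 4.

4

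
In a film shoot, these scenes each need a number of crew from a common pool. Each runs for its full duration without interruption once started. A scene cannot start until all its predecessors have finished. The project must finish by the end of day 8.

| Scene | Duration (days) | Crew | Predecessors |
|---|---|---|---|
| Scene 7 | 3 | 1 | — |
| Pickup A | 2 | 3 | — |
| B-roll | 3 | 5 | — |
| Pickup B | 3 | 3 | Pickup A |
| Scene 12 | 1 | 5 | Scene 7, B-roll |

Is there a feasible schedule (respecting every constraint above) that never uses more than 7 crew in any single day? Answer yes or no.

no

The minimum achievable peak is 8; 7 < 8, so no feasible schedule stays within the cap.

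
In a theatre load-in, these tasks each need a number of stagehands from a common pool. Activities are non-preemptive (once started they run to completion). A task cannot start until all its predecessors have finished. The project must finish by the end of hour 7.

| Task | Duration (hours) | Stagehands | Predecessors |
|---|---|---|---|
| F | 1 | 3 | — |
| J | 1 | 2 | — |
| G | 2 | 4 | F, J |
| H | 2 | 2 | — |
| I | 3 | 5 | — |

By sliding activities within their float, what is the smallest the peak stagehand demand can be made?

Early-start (F@1, J@1, G@2, H@1, I@1) gives peak 12: h1:12  h2:11  h3:9  h4:0  h5:0  h6:0  h7:0.
Shift J→2, G→3, I→5.
Schedule F@1, J@2, G@3, H@1, I@5: h1:5  h2:4  h3:4  h4:4  h5:5  h6:5  h7:5 — peak 5.
Total stagehand-hours = 32 over 7 hours ⇒ peak ≥ ⌈32/7⌉ = 5, so 5 is optimal.

5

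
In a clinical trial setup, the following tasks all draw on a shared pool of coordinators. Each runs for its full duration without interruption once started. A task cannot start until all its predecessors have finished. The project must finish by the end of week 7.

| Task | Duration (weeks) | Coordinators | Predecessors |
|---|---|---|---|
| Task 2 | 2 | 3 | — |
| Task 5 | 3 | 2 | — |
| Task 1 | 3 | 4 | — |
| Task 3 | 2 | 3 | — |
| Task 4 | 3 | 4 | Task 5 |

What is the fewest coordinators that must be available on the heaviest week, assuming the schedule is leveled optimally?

7

Early-start (Task 2@1, Task 5@1, Task 1@1, Task 3@1, Task 4@4) gives peak 12: w1:12  w2:12  w3:6  w4:4  w5:4  w6:4  w7:0.
Shift Task 2→4, Task 3→6.
Schedule Task 2@4, Task 5@1, Task 1@1, Task 3@6, Task 4@4: w1:6  w2:6  w3:6  w4:7  w5:7  w6:7  w7:3 — peak 7.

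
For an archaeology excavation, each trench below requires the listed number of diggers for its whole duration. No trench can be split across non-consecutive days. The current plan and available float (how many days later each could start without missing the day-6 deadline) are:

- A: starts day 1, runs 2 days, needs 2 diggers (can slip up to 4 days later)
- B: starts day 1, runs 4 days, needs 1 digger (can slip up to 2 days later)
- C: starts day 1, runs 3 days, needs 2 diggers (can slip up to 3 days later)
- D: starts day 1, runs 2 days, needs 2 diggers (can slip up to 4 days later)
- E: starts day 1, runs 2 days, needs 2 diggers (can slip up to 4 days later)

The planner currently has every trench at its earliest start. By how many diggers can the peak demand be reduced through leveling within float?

Early-start peak: d1:9  d2:9  d3:3  d4:1  d5:0  d6:0 ⇒ 9.
Leveled (A@1, B@1, C@1, D@3, E@4): d1:5  d2:5  d3:5  d4:5  d5:2  d6:0 ⇒ 5.
Reduction 9 − 5 = 4.

4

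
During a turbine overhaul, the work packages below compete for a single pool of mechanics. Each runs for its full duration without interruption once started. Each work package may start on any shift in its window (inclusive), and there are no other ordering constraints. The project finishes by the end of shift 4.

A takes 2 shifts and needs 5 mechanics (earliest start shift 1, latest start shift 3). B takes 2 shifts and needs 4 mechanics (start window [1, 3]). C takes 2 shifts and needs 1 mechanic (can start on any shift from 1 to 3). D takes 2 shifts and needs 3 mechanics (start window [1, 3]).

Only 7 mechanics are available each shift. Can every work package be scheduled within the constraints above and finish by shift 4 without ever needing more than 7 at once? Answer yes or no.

yes

Schedule A@1, B@3, C@1, D@3: s1:6  s2:6  s3:7  s4:7 — peak 7 ≤ 7.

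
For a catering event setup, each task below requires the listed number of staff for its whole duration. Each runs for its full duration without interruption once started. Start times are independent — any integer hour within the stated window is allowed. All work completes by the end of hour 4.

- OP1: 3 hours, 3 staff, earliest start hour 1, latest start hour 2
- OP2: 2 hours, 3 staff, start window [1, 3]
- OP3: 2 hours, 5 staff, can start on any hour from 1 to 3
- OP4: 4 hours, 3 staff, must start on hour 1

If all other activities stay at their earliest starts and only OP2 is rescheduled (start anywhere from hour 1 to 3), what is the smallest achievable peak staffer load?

OP2@1: h1:14  h2:14  h3:6  h4:3 → peak 14
OP2@2: h1:11  h2:14  h3:9  h4:3 → peak 14
OP2@3: h1:11  h2:11  h3:9  h4:6 → peak 11
Best is OP2@3, peak 11.

11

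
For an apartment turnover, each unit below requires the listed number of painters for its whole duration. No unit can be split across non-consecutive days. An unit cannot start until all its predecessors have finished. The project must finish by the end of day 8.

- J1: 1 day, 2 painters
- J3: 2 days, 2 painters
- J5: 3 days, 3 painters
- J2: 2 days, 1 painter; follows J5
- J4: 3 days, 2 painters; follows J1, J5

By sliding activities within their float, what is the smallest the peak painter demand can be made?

4

Early-start (J1@1, J3@1, J5@1, J2@4, J4@4) gives peak 7: d1:7  d2:5  d3:3  d4:3  d5:3  d6:2  d7:0  d8:0.
Shift J5→3, J2→6, J4→6.
Schedule J1@1, J3@1, J5@3, J2@6, J4@6: d1:4  d2:2  d3:3  d4:3  d5:3  d6:3  d7:3  d8:2 — peak 4.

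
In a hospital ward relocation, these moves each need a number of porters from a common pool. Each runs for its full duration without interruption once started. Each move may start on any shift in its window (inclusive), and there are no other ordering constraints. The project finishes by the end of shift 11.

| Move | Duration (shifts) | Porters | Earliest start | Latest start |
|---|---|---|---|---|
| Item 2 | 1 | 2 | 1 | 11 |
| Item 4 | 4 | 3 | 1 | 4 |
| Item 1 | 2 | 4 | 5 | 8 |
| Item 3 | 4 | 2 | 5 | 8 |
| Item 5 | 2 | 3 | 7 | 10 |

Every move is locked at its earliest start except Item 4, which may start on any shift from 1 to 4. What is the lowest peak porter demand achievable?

6

Item 4@1: s1:5  s2:3  s3:3  s4:3  s5:6  s6:6  s7:5  s8:5  s9:0  s10:0  s11:0 → peak 6
Item 4@2: s1:2  s2:3  s3:3  s4:3  s5:9  s6:6  s7:5  s8:5  s9:0  s10:0  s11:0 → peak 9
Item 4@3: s1:2  s2:0  s3:3  s4:3  s5:9  s6:9  s7:5  s8:5  s9:0  s10:0  s11:0 → peak 9
Item 4@4: s1:2  s2:0  s3:0  s4:3  s5:9  s6:9  s7:8  s8:5  s9:0  s10:0  s11:0 → peak 9
Best is Item 4@1, peak 6.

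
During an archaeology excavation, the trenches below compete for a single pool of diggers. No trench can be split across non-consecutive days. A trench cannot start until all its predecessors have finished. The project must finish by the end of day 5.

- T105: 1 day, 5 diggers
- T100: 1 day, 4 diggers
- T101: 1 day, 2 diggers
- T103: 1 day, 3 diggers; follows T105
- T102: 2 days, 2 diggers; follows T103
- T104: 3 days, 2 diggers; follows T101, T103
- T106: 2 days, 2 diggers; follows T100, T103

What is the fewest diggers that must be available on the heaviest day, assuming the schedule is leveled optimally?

6

Early-start (T105@1, T100@1, T101@1, T103@2, T102@3, T104@3, T106@3) gives peak 11: d1:11  d2:3  d3:6  d4:6  d5:2.
Shift T100→3, T101→2, T102→4, T106→4.
Schedule T105@1, T100@3, T101@2, T103@2, T102@4, T104@3, T106@4: d1:5  d2:5  d3:6  d4:6  d5:6 — peak 6.
Total digger-days = 28 over 5 days ⇒ peak ≥ ⌈28/5⌉ = 6, so 6 is optimal.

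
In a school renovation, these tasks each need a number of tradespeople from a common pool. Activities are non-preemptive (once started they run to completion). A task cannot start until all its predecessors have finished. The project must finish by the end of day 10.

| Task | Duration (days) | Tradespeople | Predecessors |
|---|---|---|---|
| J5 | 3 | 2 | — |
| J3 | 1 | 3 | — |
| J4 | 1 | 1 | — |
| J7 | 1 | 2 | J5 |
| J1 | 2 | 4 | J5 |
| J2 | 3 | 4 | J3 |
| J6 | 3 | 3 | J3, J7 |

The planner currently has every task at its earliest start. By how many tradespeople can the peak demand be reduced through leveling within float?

Early-start peak: d1:6  d2:6  d3:6  d4:10  d5:7  d6:3  d7:3  d8:0  d9:0  d10:0 ⇒ 10.
Leveled (J5@1, J3@1, J4@1, J7@4, J1@5, J2@2, J6@7): d1:6  d2:6  d3:6  d4:6  d5:4  d6:4  d7:3  d8:3  d9:3  d10:0 ⇒ 6.
Reduction 10 − 6 = 4.

4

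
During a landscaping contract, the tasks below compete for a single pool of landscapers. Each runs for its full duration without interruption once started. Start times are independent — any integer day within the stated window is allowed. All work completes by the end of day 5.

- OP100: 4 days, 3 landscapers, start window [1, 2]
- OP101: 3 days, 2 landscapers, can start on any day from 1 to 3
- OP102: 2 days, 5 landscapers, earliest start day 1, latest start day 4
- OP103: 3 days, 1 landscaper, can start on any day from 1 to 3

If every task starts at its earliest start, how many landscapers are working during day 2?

At early start, day 2 has: OP100, OP101, OP102, OP103.
Demand: 3 + 2 + 5 + 1 = 11.

11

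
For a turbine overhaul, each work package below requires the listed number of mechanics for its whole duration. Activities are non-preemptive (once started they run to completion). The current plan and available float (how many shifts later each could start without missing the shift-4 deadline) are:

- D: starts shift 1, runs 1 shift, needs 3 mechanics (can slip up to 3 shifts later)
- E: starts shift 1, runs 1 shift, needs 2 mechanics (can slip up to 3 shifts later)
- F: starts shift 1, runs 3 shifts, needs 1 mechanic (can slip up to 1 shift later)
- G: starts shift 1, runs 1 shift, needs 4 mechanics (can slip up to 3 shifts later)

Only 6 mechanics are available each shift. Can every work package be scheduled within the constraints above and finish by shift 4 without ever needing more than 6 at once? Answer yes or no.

Schedule D@1, E@2, F@1, G@4: s1:4  s2:3  s3:1  s4:4 — peak 4 ≤ 6.

yes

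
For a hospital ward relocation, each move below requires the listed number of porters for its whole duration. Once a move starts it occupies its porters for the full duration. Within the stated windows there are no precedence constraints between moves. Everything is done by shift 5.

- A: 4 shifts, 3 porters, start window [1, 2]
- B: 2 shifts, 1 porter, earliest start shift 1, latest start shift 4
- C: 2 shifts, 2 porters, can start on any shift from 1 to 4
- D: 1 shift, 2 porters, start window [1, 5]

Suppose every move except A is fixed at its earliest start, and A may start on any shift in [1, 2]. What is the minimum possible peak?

6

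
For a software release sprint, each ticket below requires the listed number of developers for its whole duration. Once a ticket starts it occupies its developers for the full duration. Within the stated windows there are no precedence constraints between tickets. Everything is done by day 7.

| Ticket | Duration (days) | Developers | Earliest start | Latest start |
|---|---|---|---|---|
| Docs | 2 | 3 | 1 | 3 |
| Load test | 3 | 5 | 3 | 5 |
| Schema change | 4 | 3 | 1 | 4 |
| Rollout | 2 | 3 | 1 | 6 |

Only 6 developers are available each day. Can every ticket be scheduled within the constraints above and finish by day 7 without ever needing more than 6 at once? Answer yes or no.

Schedule Docs@1, Load test@5, Schema change@1, Rollout@3: d1:6  d2:6  d3:6  d4:6  d5:5  d6:5  d7:5 — peak 6 ≤ 6.

yes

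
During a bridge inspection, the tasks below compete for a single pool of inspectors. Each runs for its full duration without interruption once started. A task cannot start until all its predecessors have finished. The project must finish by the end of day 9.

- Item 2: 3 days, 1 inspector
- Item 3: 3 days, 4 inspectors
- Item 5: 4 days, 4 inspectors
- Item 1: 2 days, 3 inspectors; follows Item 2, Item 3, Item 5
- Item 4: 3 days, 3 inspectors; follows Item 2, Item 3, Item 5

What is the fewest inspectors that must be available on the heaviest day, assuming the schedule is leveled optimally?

8

Early-start (Item 2@1, Item 3@1, Item 5@1, Item 1@5, Item 4@5) gives peak 9: d1:9  d2:9  d3:9  d4:4  d5:6  d6:6  d7:3  d8:0  d9:0.
Shift Item 3→4, Item 1→7, Item 4→7.
Schedule Item 2@1, Item 3@4, Item 5@1, Item 1@7, Item 4@7: d1:5  d2:5  d3:5  d4:8  d5:4  d6:4  d7:6  d8:6  d9:3 — peak 8.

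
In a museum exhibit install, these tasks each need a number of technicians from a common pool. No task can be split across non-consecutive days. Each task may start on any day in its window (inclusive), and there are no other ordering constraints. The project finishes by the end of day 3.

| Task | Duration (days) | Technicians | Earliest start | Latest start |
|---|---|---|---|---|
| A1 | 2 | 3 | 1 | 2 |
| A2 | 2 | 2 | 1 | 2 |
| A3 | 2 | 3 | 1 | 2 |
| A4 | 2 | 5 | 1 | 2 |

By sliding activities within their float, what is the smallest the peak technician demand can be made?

Schedule A1@1, A2@1, A3@1, A4@1: d1:13  d2:13  d3:0 — peak 13.
No arrangement of the 16 feasible schedules does better.

13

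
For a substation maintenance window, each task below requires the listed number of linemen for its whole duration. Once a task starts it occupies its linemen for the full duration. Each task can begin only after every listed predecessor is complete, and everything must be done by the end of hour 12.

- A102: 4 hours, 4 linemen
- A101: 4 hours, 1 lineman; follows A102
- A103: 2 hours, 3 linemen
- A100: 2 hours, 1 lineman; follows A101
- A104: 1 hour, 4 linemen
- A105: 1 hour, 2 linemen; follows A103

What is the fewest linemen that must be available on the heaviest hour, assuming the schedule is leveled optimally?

Early-start (A102@1, A101@5, A103@1, A100@9, A104@1, A105@3) gives peak 11: h1:11  h2:7  h3:6  h4:4  h5:1  h6:1  h7:1  h8:1  h9:1  h10:1  h11:0  h12:0.
Shift A103→5, A104→11, A105→7.
Schedule A102@1, A101@5, A103@5, A100@9, A104@11, A105@7: h1:4  h2:4  h3:4  h4:4  h5:4  h6:4  h7:3  h8:1  h9:1  h10:1  h11:4  h12:0 — peak 4.

4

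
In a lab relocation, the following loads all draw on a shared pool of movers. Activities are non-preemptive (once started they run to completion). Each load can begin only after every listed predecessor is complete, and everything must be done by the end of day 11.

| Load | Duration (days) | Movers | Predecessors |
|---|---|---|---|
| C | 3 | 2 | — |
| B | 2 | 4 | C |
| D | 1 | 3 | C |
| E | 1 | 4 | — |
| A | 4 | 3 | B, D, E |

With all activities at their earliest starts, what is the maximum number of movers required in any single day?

7

Early-start schedule: C@1, B@4, D@4, E@1, A@6.
Load per day: day 1: 6, day 2: 2, day 3: 2, day 4: 7, day 5: 4, day 6: 3, day 7: 3, day 8: 3, day 9: 3, day 10: 0, day 11: 0.
Peak is 7.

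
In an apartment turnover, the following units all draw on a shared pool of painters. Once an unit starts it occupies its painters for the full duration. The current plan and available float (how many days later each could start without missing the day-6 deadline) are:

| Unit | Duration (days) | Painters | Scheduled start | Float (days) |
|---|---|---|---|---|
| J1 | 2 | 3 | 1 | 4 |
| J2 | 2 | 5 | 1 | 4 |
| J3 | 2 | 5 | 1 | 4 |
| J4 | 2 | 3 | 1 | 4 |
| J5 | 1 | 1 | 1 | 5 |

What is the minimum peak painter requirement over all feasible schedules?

Early-start (J1@1, J2@1, J3@1, J4@1, J5@1) gives peak 17: d1:17  d2:16  d3:0  d4:0  d5:0  d6:0.
Shift J2→3, J3→5, J5→3.
Schedule J1@1, J2@3, J3@5, J4@1, J5@3: d1:6  d2:6  d3:6  d4:5  d5:5  d6:5 — peak 6.
Total painter-days = 33 over 6 days ⇒ peak ≥ ⌈33/6⌉ = 6, so 6 is optimal.

6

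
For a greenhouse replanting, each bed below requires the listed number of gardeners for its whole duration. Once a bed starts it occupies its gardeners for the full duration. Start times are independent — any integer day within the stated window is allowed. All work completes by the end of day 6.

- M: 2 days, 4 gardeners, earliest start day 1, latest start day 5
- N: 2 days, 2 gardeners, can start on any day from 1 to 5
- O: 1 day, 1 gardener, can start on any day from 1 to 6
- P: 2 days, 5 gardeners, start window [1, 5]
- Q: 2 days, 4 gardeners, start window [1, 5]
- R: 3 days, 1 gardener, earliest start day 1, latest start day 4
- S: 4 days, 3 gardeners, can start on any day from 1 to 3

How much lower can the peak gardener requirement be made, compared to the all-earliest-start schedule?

12

Early-start peak: d1:20  d2:19  d3:4  d4:3  d5:0  d6:0 ⇒ 20.
Leveled (M@1, N@1, O@1, P@5, Q@3, R@1, S@3): d1:8  d2:7  d3:8  d4:7  d5:8  d6:8 ⇒ 8.
Reduction 20 − 8 = 12.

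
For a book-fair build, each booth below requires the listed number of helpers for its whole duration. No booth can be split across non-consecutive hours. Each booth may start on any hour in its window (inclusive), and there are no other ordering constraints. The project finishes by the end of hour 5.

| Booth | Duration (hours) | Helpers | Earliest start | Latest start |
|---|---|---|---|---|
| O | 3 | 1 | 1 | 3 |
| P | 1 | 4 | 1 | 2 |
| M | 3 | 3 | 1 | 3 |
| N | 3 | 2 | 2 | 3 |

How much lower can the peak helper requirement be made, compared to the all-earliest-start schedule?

2

Early-start peak: h1:8  h2:6  h3:6  h4:2  h5:0 ⇒ 8.
Leveled (O@1, P@1, M@2, N@2): h1:5  h2:6  h3:6  h4:5  h5:0 ⇒ 6.
Reduction 8 − 6 = 2.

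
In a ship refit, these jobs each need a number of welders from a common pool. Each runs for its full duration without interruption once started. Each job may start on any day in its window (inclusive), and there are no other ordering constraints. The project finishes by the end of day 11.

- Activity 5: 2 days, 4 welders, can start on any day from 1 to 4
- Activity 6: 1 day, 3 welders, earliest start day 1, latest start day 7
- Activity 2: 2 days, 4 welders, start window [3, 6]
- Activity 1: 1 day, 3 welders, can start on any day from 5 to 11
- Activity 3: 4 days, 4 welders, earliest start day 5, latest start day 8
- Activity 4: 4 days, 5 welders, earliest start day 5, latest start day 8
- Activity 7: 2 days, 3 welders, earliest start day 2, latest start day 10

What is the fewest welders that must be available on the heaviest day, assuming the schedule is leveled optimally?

9

Early-start (Activity 5@1, Activity 6@1, Activity 2@3, Activity 1@5, Activity 3@5, Activity 4@5, Activity 7@2) gives peak 12: d1:7  d2:7  d3:7  d4:4  d5:12  d6:9  d7:9  d8:9  d9:0  d10:0  d11:0.
Shift Activity 4→6.
Schedule Activity 5@1, Activity 6@1, Activity 2@3, Activity 1@5, Activity 3@5, Activity 4@6, Activity 7@2: d1:7  d2:7  d3:7  d4:4  d5:7  d6:9  d7:9  d8:9  d9:5  d10:0  d11:0 — peak 9.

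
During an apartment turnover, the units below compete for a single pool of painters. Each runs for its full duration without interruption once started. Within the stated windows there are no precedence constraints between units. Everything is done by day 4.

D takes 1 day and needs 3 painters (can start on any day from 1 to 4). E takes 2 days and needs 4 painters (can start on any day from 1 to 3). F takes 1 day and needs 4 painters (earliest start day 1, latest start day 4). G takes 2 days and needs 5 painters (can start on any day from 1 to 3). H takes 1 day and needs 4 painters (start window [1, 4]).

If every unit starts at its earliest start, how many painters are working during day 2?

At early start, day 2 has: E, G.
Demand: 4 + 5 = 9.

9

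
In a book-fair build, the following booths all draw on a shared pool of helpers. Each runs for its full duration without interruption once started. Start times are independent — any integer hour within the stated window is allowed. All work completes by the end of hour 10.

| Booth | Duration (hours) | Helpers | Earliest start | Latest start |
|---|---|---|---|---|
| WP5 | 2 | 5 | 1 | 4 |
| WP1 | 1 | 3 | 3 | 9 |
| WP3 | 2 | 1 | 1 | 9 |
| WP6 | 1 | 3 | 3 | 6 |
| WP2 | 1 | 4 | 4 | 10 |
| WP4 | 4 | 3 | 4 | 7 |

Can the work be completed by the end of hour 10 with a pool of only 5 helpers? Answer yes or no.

yes

Schedule WP5@1, WP1@3, WP3@3, WP6@4, WP2@5, WP4@6: h1:5  h2:5  h3:4  h4:4  h5:4  h6:3  h7:3  h8:3  h9:3  h10:0 — peak 5 ≤ 5.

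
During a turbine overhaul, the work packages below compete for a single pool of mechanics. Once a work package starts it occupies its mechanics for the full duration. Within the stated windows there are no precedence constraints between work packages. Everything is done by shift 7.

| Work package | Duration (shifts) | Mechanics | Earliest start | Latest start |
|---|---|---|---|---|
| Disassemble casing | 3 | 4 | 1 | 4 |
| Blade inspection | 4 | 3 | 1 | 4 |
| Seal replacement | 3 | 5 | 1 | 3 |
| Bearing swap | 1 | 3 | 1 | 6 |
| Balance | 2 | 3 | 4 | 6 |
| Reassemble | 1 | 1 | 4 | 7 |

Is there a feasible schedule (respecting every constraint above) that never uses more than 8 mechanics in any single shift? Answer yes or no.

Schedule Disassemble casing@4, Blade inspection@1, Seal replacement@1, Bearing swap@5, Balance@6, Reassemble@4: s1:8  s2:8  s3:8  s4:8  s5:7  s6:7  s7:3 — peak 8 ≤ 8.

yes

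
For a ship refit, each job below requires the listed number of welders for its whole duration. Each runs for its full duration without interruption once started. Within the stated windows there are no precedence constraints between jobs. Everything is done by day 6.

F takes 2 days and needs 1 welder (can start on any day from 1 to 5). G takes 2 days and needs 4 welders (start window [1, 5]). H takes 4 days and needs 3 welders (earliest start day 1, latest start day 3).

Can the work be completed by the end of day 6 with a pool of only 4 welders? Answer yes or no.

Schedule F@1, G@5, H@1: d1:4  d2:4  d3:3  d4:3  d5:4  d6:4 — peak 4 ≤ 4.

yes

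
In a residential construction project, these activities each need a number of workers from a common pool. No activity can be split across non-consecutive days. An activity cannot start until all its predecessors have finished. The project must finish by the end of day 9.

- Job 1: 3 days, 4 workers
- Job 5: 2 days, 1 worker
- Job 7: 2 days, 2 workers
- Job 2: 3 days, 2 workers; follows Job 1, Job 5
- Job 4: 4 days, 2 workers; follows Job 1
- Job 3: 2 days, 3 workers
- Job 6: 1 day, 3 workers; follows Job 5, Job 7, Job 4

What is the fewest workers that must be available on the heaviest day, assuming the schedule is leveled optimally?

6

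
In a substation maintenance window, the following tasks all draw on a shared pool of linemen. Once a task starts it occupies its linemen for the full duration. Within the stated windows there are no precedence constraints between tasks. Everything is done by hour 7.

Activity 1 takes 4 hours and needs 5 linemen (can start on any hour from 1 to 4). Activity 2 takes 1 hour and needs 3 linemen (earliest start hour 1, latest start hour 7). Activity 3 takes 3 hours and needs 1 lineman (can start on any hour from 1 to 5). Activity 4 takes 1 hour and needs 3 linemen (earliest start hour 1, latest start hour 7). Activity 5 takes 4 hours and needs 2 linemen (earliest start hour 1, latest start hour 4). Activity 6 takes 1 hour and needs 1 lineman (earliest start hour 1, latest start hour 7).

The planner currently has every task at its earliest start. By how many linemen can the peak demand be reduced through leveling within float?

8

Early-start peak: h1:15  h2:8  h3:8  h4:7  h5:0  h6:0  h7:0 ⇒ 15.
Leveled (Activity 1@1, Activity 2@5, Activity 3@1, Activity 4@6, Activity 5@4, Activity 6@1): h1:7  h2:6  h3:6  h4:7  h5:5  h6:5  h7:2 ⇒ 7.
Reduction 15 − 7 = 8.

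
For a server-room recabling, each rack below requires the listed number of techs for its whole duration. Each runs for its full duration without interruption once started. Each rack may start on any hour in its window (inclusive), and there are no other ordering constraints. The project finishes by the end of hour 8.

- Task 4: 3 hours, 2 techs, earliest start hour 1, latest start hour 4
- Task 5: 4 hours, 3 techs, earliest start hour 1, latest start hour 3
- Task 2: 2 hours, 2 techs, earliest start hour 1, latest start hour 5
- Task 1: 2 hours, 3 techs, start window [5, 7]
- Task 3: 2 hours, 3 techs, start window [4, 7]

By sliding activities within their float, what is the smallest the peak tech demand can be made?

5

Early-start (Task 4@1, Task 5@1, Task 2@1, Task 1@5, Task 3@4) gives peak 7: h1:7  h2:7  h3:5  h4:6  h5:6  h6:3  h7:0  h8:0.
Shift Task 2→4, Task 3→7.
Schedule Task 4@1, Task 5@1, Task 2@4, Task 1@5, Task 3@7: h1:5  h2:5  h3:5  h4:5  h5:5  h6:3  h7:3  h8:3 — peak 5.
Total tech-hours = 34 over 8 hours ⇒ peak ≥ ⌈34/8⌉ = 5, so 5 is optimal.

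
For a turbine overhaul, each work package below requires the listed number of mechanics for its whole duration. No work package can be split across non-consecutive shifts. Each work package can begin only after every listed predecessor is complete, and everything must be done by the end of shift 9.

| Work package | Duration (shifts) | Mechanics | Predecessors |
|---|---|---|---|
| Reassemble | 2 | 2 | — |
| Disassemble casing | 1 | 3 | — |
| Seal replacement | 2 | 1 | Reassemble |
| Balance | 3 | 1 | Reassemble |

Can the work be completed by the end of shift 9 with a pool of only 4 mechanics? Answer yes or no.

yes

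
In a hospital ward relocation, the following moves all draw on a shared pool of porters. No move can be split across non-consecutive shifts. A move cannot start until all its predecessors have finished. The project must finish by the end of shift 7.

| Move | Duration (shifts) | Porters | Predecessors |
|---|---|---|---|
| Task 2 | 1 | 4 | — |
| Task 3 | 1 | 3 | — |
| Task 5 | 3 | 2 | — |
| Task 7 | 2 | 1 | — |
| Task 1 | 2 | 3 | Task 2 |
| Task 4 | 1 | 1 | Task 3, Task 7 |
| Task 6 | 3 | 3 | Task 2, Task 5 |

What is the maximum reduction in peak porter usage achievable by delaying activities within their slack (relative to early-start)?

Early-start peak: s1:10  s2:6  s3:6  s4:3  s5:3  s6:3  s7:0 ⇒ 10.
Leveled (Task 2@1, Task 3@2, Task 5@2, Task 7@5, Task 1@3, Task 4@7, Task 6@5): s1:4  s2:5  s3:5  s4:5  s5:4  s6:4  s7:4 ⇒ 5.
Reduction 10 − 5 = 5.

5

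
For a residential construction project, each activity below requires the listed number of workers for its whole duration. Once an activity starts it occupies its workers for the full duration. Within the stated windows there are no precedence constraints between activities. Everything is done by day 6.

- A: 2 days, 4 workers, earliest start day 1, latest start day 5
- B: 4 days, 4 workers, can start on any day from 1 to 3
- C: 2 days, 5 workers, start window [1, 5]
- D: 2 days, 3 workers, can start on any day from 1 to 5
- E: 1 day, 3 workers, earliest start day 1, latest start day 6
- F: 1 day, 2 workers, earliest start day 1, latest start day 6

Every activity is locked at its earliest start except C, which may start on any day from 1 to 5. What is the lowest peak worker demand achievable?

C@1: d1:21  d2:16  d3:4  d4:4  d5:0  d6:0 → peak 21
C@2: d1:16  d2:16  d3:9  d4:4  d5:0  d6:0 → peak 16
C@3: d1:16  d2:11  d3:9  d4:9  d5:0  d6:0 → peak 16
C@4: d1:16  d2:11  d3:4  d4:9  d5:5  d6:0 → peak 16
C@5: d1:16  d2:11  d3:4  d4:4  d5:5  d6:5 → peak 16
Best is C@2, peak 16.

16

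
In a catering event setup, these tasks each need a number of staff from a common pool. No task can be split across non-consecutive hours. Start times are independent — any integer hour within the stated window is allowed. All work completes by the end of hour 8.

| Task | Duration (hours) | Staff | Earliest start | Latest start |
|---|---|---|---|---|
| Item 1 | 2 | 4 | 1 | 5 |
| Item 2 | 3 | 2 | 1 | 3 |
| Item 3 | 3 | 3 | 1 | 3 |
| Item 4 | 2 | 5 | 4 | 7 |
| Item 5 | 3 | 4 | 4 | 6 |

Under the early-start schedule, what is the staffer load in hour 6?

At early start, hour 6 has: Item 5.
Demand: 4 = 4.

4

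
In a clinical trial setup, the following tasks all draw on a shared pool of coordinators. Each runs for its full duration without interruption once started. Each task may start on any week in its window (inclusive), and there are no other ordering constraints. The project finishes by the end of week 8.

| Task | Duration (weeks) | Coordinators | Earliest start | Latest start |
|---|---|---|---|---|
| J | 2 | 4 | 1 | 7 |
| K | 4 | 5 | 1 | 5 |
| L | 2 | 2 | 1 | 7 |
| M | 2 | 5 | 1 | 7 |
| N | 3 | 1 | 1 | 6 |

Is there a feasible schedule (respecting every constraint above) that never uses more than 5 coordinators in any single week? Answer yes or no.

Total coordinator-weeks = 45; over 8 weeks the average is 45/8 > 5, so some week must exceed 5.

no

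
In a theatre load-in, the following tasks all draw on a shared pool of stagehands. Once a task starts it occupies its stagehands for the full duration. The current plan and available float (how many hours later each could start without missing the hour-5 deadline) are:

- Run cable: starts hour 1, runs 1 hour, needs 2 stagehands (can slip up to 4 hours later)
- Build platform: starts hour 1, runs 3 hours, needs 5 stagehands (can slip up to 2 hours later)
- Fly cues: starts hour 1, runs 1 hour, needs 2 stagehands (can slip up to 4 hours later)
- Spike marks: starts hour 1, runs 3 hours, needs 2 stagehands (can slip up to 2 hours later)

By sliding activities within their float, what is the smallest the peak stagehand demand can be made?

Early-start (Run cable@1, Build platform@1, Fly cues@1, Spike marks@1) gives peak 11: h1:11  h2:7  h3:7  h4:0  h5:0.
Shift Fly cues→2, Spike marks→3.
Schedule Run cable@1, Build platform@1, Fly cues@2, Spike marks@3: h1:7  h2:7  h3:7  h4:2  h5:2 — peak 7.

7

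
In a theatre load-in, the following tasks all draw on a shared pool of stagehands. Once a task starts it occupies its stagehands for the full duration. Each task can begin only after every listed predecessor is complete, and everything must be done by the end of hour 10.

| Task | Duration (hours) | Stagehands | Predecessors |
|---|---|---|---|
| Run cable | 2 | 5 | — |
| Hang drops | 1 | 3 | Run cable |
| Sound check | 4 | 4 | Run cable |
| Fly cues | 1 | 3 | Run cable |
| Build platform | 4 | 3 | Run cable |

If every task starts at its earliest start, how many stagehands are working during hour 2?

At early start, hour 2 has: Run cable.
Demand: 5 = 5.

5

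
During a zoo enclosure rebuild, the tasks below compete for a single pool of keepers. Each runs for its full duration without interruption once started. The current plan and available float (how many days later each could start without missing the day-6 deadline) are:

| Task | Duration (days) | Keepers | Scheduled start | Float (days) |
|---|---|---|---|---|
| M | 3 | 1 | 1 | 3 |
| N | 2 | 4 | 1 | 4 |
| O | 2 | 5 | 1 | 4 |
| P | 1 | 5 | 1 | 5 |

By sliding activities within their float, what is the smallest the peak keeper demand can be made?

5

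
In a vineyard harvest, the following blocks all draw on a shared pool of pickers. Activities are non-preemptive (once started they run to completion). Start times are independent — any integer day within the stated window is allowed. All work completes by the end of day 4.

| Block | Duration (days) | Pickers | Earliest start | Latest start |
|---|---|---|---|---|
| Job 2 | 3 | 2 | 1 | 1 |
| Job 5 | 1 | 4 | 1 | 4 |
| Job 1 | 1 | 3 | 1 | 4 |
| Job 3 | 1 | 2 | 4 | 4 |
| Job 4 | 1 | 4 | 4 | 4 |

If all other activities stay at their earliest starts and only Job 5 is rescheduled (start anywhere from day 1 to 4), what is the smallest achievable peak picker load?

6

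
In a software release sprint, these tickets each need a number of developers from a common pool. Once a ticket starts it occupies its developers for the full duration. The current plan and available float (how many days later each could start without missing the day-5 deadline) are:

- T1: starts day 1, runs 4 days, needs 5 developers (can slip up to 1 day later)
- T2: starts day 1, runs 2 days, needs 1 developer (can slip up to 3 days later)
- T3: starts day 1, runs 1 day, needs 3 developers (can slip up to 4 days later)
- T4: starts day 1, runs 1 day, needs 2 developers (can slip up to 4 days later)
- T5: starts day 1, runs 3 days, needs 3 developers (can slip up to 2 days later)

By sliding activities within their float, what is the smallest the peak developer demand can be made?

Early-start (T1@1, T2@1, T3@1, T4@1, T5@1) gives peak 14: d1:14  d2:9  d3:8  d4:5  d5:0.
Shift T3→5, T5→3.
Schedule T1@1, T2@1, T3@5, T4@1, T5@3: d1:8  d2:6  d3:8  d4:8  d5:6 — peak 8.
Total developer-days = 36 over 5 days ⇒ peak ≥ ⌈36/5⌉ = 8, so 8 is optimal.

8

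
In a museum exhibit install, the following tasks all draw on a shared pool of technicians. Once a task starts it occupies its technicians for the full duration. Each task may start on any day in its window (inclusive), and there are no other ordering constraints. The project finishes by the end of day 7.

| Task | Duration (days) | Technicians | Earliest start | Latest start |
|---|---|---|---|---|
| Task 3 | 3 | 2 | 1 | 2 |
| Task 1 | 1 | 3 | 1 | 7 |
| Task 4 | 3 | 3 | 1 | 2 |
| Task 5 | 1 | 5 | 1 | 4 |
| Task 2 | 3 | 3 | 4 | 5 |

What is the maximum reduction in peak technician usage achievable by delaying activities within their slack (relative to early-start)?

Early-start peak: d1:13  d2:5  d3:5  d4:3  d5:3  d6:3  d7:0 ⇒ 13.
Leveled (Task 3@1, Task 1@5, Task 4@1, Task 5@4, Task 2@5): d1:5  d2:5  d3:5  d4:5  d5:6  d6:3  d7:3 ⇒ 6.
Reduction 13 − 6 = 7.

7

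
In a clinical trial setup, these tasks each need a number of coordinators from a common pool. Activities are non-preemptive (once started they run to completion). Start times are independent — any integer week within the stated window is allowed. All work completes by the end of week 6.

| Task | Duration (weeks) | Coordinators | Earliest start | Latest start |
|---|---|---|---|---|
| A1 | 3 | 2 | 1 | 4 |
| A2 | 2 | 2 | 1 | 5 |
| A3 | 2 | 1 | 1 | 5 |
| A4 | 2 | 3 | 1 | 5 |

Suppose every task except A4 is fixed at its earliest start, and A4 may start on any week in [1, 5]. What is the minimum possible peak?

5

A4@1: w1:8  w2:8  w3:2  w4:0  w5:0  w6:0 → peak 8
A4@2: w1:5  w2:8  w3:5  w4:0  w5:0  w6:0 → peak 8
A4@3: w1:5  w2:5  w3:5  w4:3  w5:0  w6:0 → peak 5
A4@4: w1:5  w2:5  w3:2  w4:3  w5:3  w6:0 → peak 5
A4@5: w1:5  w2:5  w3:2  w4:0  w5:3  w6:3 → peak 5
Best is A4@3, peak 5.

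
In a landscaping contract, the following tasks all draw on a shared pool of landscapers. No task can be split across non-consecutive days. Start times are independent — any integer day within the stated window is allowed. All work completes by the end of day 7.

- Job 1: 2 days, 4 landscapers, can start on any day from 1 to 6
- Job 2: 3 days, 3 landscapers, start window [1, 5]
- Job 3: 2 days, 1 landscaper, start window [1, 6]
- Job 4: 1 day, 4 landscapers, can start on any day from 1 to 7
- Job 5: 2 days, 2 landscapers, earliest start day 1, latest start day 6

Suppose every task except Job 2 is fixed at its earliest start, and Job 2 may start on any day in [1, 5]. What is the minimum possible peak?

Job 2@1: d1:14  d2:10  d3:3  d4:0  d5:0  d6:0  d7:0 → peak 14
Job 2@2: d1:11  d2:10  d3:3  d4:3  d5:0  d6:0  d7:0 → peak 11
Job 2@3: d1:11  d2:7  d3:3  d4:3  d5:3  d6:0  d7:0 → peak 11
Job 2@4: d1:11  d2:7  d3:0  d4:3  d5:3  d6:3  d7:0 → peak 11
Job 2@5: d1:11  d2:7  d3:0  d4:0  d5:3  d6:3  d7:3 → peak 11
Best is Job 2@2, peak 11.

11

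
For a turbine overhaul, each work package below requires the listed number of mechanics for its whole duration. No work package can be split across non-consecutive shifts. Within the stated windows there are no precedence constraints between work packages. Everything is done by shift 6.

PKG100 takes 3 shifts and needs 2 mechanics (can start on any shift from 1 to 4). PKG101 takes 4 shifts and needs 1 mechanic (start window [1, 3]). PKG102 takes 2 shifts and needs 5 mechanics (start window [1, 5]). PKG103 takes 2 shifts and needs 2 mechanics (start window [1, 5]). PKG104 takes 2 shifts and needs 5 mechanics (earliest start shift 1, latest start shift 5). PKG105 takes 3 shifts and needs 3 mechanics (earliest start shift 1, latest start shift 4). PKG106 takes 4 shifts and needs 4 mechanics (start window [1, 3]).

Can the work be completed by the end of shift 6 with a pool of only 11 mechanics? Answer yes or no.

yes

Schedule PKG100@1, PKG101@1, PKG102@1, PKG103@4, PKG104@5, PKG105@1, PKG106@3: s1:11  s2:11  s3:10  s4:7  s5:11  s6:9 — peak 11 ≤ 11.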